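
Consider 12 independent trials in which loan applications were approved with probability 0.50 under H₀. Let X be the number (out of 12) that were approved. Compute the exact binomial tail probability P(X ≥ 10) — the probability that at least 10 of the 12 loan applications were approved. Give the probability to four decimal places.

P = 0.0193

X ~ Binomial(n=12, p=0.50).
P(X ≥ 10) = C(12,10)·0.50^10·0.50^2 + C(12,11)·0.50^11·0.50^1 + C(12,12)·0.50^12·0.50^0.
= 0.016113 + 0.002930 + 0.000244 = 0.0193.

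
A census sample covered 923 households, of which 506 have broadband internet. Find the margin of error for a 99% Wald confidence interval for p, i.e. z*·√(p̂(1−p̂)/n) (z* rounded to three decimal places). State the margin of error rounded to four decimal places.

p̂ = 506/923 = 0.54821.
SE = √(p̂(1−p̂)/n) = √(0.247676/923) = 0.016381.
For 99% confidence, z* = 2.576.
Margin of error = z*·SE = 2.576 × 0.016381 = 0.0422.

ME = 0.0422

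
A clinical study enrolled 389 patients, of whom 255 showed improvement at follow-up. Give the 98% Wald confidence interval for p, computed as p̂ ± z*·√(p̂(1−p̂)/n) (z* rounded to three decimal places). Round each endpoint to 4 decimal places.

With x = 255 successes in n = 389, p̂ = 0.65553.
Standard error of p̂: √(0.225811/389) = √0.000580492 = 0.024093.
For 98% confidence, z* = 2.326.
Margin of error: 2.326 × 0.024093 = 0.05604.
Interval: 0.65553 ± 0.05604 → (0.5995, 0.7116).

(0.5995, 0.7116)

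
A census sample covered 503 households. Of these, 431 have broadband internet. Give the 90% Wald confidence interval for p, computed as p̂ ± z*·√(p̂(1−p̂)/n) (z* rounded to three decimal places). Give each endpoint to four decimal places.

(0.8312, 0.8825)

Sample proportion p̂ = 431/503 = 0.85686.
SE = √(p̂(1−p̂)/n) = √(0.122652/503) = 0.015615.
For 90% confidence, z* = 1.645.
Margin of error: 1.645 × 0.015615 = 0.02569.
So the interval runs from 0.8312 to 0.8825.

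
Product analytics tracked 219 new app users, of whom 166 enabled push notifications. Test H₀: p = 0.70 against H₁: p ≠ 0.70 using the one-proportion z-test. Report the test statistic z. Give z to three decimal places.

z = 1.873

Sample proportion p̂ = 166/219 = 0.75799.
Null standard error: √(0.70·0.30/219) = √0.000958904 = 0.030966.
z = (0.75799 − 0.70)/0.030966 = 0.05799/0.030966 = 1.873.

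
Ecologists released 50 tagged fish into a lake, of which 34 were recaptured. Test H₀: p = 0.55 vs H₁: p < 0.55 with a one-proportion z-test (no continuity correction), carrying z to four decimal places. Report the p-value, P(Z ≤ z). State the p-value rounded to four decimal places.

The sample proportion is 34/50 = 0.68000.
Null standard error: √(0.55·0.45/50) = √0.004950000 = 0.070356.
z = (p̂ − p₀)/SE = (34/50 − 0.55)/0.070356 ≈ 1.8477.
From the standard normal, P(Z ≤ z) = 0.9677.

p-value = 0.9677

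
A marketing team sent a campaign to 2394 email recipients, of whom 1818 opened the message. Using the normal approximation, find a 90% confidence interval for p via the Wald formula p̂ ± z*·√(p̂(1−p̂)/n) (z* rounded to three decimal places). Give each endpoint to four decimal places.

The sample proportion is 1818/2394 = 0.75940.
Standard error of p̂: √(0.182712/2394) = √0.000076321 = 0.008736.
For 90% confidence, z* = 1.645.
Margin of error: 1.645 × 0.008736 = 0.01437.
So the interval runs from 0.7450 to 0.7738.

(0.7450, 0.7738)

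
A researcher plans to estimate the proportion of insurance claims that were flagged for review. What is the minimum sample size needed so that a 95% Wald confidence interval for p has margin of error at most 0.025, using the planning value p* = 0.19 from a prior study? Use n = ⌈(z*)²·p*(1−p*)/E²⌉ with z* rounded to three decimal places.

The 95% critical value is z* = 1.960.
p*(1−p*) = 0.1539.
Required n before rounding: 3.841600 × 0.1539 / 0.025² = 945.956.
⌈945.956⌉ = 946.

n = 946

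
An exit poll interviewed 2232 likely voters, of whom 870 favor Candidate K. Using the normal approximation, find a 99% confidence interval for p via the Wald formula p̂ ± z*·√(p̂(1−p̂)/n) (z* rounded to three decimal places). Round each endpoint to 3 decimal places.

Sample proportion p̂ = 870/2232 = 0.38978.
SE(p̂) = √(0.38978·0.61022/2232) = 0.010323.
For 99% confidence, z* = 2.576.
Margin = 2.576·0.010323 = 0.02659.
So the interval runs from 0.363 to 0.416.

(0.363, 0.416)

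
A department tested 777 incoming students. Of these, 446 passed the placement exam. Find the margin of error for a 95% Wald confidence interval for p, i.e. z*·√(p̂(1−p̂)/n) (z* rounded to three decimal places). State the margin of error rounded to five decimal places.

ME = 0.03477

Sample proportion p̂ = 446/777 = 0.57400.
Standard error of p̂: √(0.244524/777) = √0.000314702 = 0.017740.
z* = 1.960 at the 95% level.
So ME = 0.03477.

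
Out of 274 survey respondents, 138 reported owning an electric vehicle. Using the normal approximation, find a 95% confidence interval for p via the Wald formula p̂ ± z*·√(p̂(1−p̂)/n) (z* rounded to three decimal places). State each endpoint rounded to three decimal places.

The sample proportion is 138/274 = 0.50365.
SE = √(p̂(1−p̂)/n) = √(0.249987/274) = 0.030205.
The 95% critical value is z* = 1.960.
Margin = 1.960·0.030205 = 0.05920.
So the interval runs from 0.444 to 0.563.

(0.444, 0.563)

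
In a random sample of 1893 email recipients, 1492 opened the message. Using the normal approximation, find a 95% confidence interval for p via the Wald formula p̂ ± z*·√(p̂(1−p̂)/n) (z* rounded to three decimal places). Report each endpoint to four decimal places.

(0.7698, 0.8066)

The sample proportion is 1492/1893 = 0.78817.
SE = √(p̂(1−p̂)/n) = √(0.166960/1893) = 0.009391.
The 95% critical value is z* = 1.960.
Margin = 1.960·0.009391 = 0.01841.
CI: 0.78817 ± 0.01841 = (0.7698, 0.8066).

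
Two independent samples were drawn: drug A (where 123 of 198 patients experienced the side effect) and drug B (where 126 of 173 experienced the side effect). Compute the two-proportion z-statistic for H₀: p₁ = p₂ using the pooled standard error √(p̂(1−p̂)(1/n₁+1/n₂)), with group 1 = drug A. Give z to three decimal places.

z = -2.191

Sample proportions: p̂₁ = 123/198 = 0.62121 and p̂₂ = 126/173 = 0.72832.
Pooled p̂ = (123+126)/(198+173) = 249/371 = 0.67116.
Pooled SE = √[0.2207046·0.01083085] ≈ 0.048892.
z = (p̂₁ − p̂₂)/SE = (0.62121 − 0.72832)/0.048892 = -0.10711/0.048892 = -2.191.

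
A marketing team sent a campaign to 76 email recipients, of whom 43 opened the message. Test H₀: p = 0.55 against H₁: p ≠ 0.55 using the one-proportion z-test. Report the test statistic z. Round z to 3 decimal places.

z = 0.277

With x = 43 successes in n = 76, p̂ = 0.56579.
SE₀ = √(0.55·0.45/76) = 0.057066.
Test statistic: z = 0.01579/0.057066 = 0.277.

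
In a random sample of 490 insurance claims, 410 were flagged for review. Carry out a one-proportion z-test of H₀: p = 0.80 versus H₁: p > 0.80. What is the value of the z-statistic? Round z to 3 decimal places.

z = 2.033

p̂ = 410/490 = 0.83673.
SE₀ = √(0.80·0.20/490) = 0.018070.
z = (0.83673 − 0.80)/0.018070 = 0.03673/0.018070 = 2.033.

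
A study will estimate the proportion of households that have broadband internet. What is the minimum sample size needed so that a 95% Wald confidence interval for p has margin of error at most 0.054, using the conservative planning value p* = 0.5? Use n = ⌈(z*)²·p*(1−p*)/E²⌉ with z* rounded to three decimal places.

z* = 1.960 at the 95% level.
p*(1−p*) = 0.50·0.50 = 0.2500.
(z*)²·p*(1−p*)/E² = 3.841600·0.2500/0.002916 = 329.355.
⌈329.355⌉ = 330.

n = 330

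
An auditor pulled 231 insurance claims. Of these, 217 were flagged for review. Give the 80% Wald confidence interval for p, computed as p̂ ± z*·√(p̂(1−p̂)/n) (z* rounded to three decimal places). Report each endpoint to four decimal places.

Sample proportion p̂ = 217/231 = 0.93939.
Standard error of p̂: √(0.056933/231) = √0.000246463 = 0.015699.
z* = 1.282 at the 80% level.
Margin of error: 1.282 × 0.015699 = 0.02013.
Interval: 0.93939 ± 0.02013 → (0.9193, 0.9595).

(0.9193, 0.9595)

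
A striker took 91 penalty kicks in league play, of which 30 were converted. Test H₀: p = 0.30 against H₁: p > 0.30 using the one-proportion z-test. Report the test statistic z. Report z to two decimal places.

z = 0.62

p̂ = 30/91 = 0.32967.
Null standard error: √(0.30·0.70/91) = √0.002307692 = 0.048038.
z = (p̂ − p₀)/SE = (0.32967 − 0.30)/0.048038 = 0.62.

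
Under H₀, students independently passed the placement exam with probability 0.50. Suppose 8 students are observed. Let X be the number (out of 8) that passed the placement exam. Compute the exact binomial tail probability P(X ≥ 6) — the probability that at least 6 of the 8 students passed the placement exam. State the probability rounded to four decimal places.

P = 0.1445

X is binomial with n = 8 and p = 0.50.
P(X ≥ 6) = C(8,6)·0.50^6·0.50^2 + C(8,7)·0.50^7·0.50^1 + C(8,8)·0.50^8·0.50^0.
= 0.109375 + 0.031250 + 0.003906 = 0.1445.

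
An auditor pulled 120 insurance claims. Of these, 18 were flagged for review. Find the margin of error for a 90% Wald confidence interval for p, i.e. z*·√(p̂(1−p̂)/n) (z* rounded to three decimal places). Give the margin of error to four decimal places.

Sample proportion p̂ = 18/120 = 0.15000.
SE(p̂) = √(0.15000·0.85000/120) = 0.032596.
The 90% critical value is z* = 1.645.
So ME = 0.0536.

ME = 0.0536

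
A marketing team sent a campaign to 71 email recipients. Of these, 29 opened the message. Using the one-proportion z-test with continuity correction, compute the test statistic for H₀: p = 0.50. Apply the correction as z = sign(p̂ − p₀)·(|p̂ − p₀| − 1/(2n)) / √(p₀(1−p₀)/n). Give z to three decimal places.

z = -1.424

p̂ = 29/71 = 0.40845. p̂ − p₀ = -0.091549.
1/(2n) = 0.007042.
Corrected numerator: |-0.091549| − 0.007042 = 0.084507.
Under H₀, SE = √(p₀(1−p₀)/n) = √(0.50·0.50/71) = √0.003521127 = 0.059339.
z = (−)0.084507/0.059339 = -1.424.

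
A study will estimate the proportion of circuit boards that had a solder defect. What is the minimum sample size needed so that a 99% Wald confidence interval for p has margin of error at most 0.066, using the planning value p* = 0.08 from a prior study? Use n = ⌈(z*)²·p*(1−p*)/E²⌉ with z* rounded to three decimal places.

n = 113

z* = 2.576 at the 99% level.
p*(1−p*) = 0.0736.
Required n before rounding: 6.635776 × 0.0736 / 0.066² = 112.120.
Rounding up, n = 113.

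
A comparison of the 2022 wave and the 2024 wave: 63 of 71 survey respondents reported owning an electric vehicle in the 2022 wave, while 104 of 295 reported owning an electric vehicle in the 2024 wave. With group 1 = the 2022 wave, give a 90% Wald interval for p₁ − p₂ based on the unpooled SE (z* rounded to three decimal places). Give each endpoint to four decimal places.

(0.4579, 0.6116)

p̂₁ = 0.88732, p̂₂ = 0.35254, so the observed difference is 0.53478.
Unpooled SE = √(p̂₁(1−p̂₁)/n₁ + p̂₂(1−p̂₂)/n₂) = √(0.001408171 + 0.000773750) = 0.046711.
The 90% critical value is z* = 1.645. Margin = 1.645·0.046711 = 0.07684.
Interval: 0.53478 ± 0.07684 → (0.4579, 0.6116).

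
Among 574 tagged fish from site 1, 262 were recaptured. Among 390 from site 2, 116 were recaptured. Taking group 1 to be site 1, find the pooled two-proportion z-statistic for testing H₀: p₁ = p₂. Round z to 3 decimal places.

p̂₁ = 262/574 = 0.45645, p̂₂ = 116/390 = 0.29744.
Pooled p̂ = (262+116)/(574+390) = 378/964 = 0.39212.
Pooled SE = √[0.2383611·0.00430626] ≈ 0.032038.
z = (p̂₁ − p̂₂)/SE = (0.45645 − 0.29744)/0.032038 = 0.15901/0.032038 = 4.963.

z = 4.963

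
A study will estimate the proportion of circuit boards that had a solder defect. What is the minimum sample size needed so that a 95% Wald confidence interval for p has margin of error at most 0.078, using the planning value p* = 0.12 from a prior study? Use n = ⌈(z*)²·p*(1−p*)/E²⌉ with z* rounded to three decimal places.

The 95% critical value is z* = 1.960.
p*(1−p*) = 0.12·0.88 = 0.1056.
Required n before rounding: 3.841600 × 0.1056 / 0.078² = 66.679.
⌈66.679⌉ = 67.

n = 67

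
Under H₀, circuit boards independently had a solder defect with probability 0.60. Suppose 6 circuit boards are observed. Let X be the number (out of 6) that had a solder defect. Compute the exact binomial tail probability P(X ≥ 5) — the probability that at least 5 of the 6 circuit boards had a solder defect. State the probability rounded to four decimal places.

X is binomial with n = 6 and p = 0.60.
P(X ≥ 5) = C(6,5)·0.60^5·0.40^1 + C(6,6)·0.60^6·0.40^0.
= 0.186624 + 0.046656 = 0.2333.

P = 0.2333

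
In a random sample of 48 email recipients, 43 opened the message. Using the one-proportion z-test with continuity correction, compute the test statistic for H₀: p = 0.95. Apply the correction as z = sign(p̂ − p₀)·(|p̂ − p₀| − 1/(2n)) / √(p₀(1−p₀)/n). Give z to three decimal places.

z = -1.391

With x = 43 successes in n = 48, p̂ = 0.89583. p̂ − p₀ = -0.054167.
Continuity correction 1/(2n) = 1/96 = 0.010417.
Corrected numerator: |-0.054167| − 0.010417 = 0.043750.
SE₀ = √(0.95·0.05/48) = 0.031458.
z = (−)0.043750/0.031458 = -1.391.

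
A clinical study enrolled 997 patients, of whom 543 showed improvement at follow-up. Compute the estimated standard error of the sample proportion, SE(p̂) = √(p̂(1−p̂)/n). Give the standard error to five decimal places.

Sample proportion p̂ = 543/997 = 0.54463.
p̂(1−p̂) = 0.54463·0.45537 = 0.248008.
SE = √(0.248008/997) = 0.01577.

SE = 0.01577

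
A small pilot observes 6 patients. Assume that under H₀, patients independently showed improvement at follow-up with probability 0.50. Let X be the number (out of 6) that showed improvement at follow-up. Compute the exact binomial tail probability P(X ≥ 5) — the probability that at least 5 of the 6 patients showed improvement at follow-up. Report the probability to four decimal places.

X ~ Binomial(n=6, p=0.50).
P(X ≥ 5) = C(6,5)·0.50^5·0.50^1 + C(6,6)·0.50^6·0.50^0.
= 0.093750 + 0.015625 = 0.1094.

P = 0.1094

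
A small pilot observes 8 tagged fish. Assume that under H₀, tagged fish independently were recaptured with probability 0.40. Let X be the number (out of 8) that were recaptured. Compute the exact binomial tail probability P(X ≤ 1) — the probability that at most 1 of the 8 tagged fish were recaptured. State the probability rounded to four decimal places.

P = 0.1064

X is binomial with n = 8 and p = 0.40.
P(X ≤ 1) = C(8,0)·0.40^0·0.60^8 + C(8,1)·0.40^1·0.60^7.
= 0.016796 + 0.089580 = 0.1064.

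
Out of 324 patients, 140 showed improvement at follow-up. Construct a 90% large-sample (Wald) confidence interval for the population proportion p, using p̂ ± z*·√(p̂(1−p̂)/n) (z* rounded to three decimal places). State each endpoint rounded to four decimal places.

The sample proportion is 140/324 = 0.43210.
SE = √(p̂(1−p̂)/n) = √(0.245389/324) = 0.027520.
The 90% critical value is z* = 1.645.
Margin of error: 1.645 × 0.027520 = 0.04527.
CI: 0.43210 ± 0.04527 = (0.3868, 0.4774).

(0.3868, 0.4774)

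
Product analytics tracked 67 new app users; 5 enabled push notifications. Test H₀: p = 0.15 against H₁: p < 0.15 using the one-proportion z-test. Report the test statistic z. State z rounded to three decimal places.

The sample proportion is 5/67 = 0.07463.
SE₀ = √(0.15·0.85/67) = 0.043623.
z = (0.07463 − 0.15)/0.043623 = -0.07537/0.043623 = -1.728.

z = -1.728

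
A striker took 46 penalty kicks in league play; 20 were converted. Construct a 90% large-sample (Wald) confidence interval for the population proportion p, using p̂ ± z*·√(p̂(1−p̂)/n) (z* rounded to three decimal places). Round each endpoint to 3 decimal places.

Sample proportion p̂ = 20/46 = 0.43478.
SE = √(p̂(1−p̂)/n) = √(0.245747/46) = 0.073091.
z* = 1.645 at the 90% level.
Margin = 1.645·0.073091 = 0.12023.
CI: 0.43478 ± 0.12023 = (0.315, 0.555).

(0.315, 0.555)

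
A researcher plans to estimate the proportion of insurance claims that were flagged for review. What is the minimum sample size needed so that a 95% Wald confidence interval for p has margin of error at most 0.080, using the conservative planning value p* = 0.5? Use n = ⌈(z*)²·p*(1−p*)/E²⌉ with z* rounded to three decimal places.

n = 151

The 95% critical value is z* = 1.960.
p*(1−p*) = 0.2500.
Required n before rounding: 3.841600 × 0.2500 / 0.080² = 150.062.
⌈150.062⌉ = 151.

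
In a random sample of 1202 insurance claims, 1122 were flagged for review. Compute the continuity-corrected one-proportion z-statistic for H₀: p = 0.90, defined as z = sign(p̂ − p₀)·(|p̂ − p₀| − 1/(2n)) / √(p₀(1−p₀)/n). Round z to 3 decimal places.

The sample proportion is 1122/1202 = 0.93344. p̂ − p₀ = 0.033444.
Continuity correction 1/(2n) = 1/2404 = 0.000416.
Corrected numerator: |0.033444| − 0.000416 = 0.033028.
SE₀ = √(0.90·0.10/1202) = 0.008653.
z = +0.033028/0.008653 = 3.817.

z = 3.817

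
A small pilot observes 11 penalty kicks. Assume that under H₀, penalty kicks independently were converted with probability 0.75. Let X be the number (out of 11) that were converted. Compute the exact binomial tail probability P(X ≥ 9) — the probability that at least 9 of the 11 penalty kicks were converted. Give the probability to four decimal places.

P = 0.4552

X is binomial with n = 11 and p = 0.75.
P(X ≥ 9) = C(11,9)·0.75^9·0.25^2 + C(11,10)·0.75^10·0.25^1 + C(11,11)·0.75^11·0.25^0.
= 0.258104 + 0.154862 + 0.042235 = 0.4552.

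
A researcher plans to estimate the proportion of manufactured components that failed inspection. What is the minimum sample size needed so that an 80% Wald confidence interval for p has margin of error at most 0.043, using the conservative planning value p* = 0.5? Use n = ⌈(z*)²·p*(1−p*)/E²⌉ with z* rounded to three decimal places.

n = 223

z* = 1.282 at the 80% level.
p*(1−p*) = 0.2500.
(z*)²·p*(1−p*)/E² = 1.643524·0.2500/0.001849 = 222.218.
Rounding up, n = 223.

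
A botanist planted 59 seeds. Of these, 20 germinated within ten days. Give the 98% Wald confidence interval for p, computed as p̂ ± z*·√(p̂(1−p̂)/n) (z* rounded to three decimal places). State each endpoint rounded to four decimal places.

(0.1956, 0.4823)

p̂ = 20/59 = 0.33898.
Standard error of p̂: √(0.224074/59) = √0.003797857 = 0.061627.
z* = 2.326 at the 98% level.
Margin = 2.326·0.061627 = 0.14334.
So the interval runs from 0.1956 to 0.4823.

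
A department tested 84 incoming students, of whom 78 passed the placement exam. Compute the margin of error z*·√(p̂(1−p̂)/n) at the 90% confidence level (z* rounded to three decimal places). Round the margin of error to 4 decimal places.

With x = 78 successes in n = 84, p̂ = 0.92857.
SE(p̂) = √(0.92857·0.07143/84) = 0.028100.
For 90% confidence, z* = 1.645.
So ME = 0.0462.

ME = 0.0462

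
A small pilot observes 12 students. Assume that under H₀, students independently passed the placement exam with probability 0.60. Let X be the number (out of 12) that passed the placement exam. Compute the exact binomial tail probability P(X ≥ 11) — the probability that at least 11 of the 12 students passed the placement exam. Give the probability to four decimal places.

P = 0.0196

X is binomial with n = 12 and p = 0.60.
P(X ≥ 11) = C(12,11)·0.60^11·0.40^1 + C(12,12)·0.60^12·0.40^0.
= 0.017414 + 0.002177 = 0.0196.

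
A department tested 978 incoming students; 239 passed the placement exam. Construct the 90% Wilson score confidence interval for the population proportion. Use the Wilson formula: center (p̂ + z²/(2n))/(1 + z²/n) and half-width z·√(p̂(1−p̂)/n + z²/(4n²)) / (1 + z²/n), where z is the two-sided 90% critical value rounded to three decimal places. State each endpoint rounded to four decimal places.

Here p̂ = 239/978 = 0.24438 and z = 1.645 (z² = 2.706025).
1 + z²/n = 1.002767.
Center = (0.24438 + 0.001383)/1.002767 = 0.24508.
Radicand: p̂(1−p̂)/n + z²/(4n²) = 0.000188810 + 0.000000707 = 0.000189517.
Half-width = z·√(radicand)/denom = 1.645·0.013767/1.002767 = 0.02258.
So the interval runs from 0.2225 to 0.2677.

(0.2225, 0.2677)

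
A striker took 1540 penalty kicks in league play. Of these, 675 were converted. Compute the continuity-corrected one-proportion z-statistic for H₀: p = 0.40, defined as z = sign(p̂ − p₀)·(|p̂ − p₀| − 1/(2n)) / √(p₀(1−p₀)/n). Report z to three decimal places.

z = 3.043

With x = 675 successes in n = 1540, p̂ = 0.43831. p̂ − p₀ = 0.038312.
1/(2n) = 0.000325.
Corrected numerator: |0.038312| − 0.000325 = 0.037987.
Under H₀, SE = √(p₀(1−p₀)/n) = √(0.40·0.60/1540) = √0.000155844 = 0.012484.
z = (+)0.037987/0.012484 = 3.043.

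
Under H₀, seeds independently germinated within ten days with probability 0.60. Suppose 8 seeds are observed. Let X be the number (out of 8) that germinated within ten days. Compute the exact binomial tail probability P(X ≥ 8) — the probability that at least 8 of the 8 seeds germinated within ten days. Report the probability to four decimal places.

X ~ Binomial(n=8, p=0.60).
P(X ≥ 8) = C(8,8)·0.60^8·0.40^0.
= 0.016796 = 0.0168.

P = 0.0168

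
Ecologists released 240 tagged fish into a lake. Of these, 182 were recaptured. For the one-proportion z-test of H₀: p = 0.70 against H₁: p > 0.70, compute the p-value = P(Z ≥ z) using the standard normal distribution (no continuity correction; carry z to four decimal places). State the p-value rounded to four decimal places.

Sample proportion p̂ = 182/240 = 0.75833.
Null standard error: √(0.70·0.30/240) = √0.000875000 = 0.029580.
Test statistic (full precision, shown to 4 dp): z = (182/240 − 0.70)/SE₀ ≈ 1.9720.
From the standard normal, P(Z ≥ z) = 0.0243.

p-value = 0.0243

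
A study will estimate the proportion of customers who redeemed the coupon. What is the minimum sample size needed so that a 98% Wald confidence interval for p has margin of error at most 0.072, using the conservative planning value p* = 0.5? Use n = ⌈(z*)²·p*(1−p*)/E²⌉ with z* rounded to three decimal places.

n = 261

z* = 2.326 at the 98% level.
p*(1−p*) = 0.50·0.50 = 0.2500.
(z*)²·p*(1−p*)/E² = 5.410276·0.2500/0.005184 = 260.912.
⌈260.912⌉ = 261.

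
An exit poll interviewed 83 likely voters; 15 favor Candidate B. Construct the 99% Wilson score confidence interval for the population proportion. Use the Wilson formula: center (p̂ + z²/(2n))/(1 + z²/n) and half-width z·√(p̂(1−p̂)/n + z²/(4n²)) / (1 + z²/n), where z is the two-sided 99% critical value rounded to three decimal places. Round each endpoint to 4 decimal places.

p̂ = 15/83 = 0.18072; z = 2.576, so z² = 6.635776.
1 + z²/n = 1.079949.
Center = (0.18072 + 0.039975)/1.079949 = 0.20436.
Radicand: p̂(1−p̂)/n + z²/(4n²) = 0.001783881 + 0.000240811 = 0.002024692.
Half-width = 2.576·√0.002024692/1.079949 = 0.10733.
CI: 0.20436 ± 0.10733 = (0.0970, 0.3117).

(0.0970, 0.3117)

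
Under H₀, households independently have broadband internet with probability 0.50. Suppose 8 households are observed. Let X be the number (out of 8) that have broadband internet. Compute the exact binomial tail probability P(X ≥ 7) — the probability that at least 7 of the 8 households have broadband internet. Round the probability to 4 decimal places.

P = 0.0352

X ~ Binomial(n=8, p=0.50).
P(X ≥ 7) = C(8,7)·0.50^7·0.50^1 + C(8,8)·0.50^8·0.50^0.
= 0.031250 + 0.003906 = 0.0352.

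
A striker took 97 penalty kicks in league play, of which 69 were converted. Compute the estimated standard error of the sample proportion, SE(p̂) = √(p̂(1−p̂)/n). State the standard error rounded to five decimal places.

Sample proportion p̂ = 69/97 = 0.71134.
p̂(1−p̂) = 0.71134·0.28866 = 0.205335.
SE = √(0.205335/97) = √0.002116856 = 0.04601.

SE = 0.04601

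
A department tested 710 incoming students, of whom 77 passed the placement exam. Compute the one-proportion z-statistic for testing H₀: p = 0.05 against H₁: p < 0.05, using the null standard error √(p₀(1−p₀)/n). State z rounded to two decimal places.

z = 7.15

With x = 77 successes in n = 710, p̂ = 0.10845.
SE₀ = √(0.05·0.95/710) = 0.008179.
Test statistic: z = 0.05845/0.008179 = 7.15.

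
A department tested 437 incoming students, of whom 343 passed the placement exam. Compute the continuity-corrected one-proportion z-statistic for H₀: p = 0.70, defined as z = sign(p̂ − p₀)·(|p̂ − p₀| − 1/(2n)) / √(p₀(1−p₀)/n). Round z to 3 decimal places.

Sample proportion p̂ = 343/437 = 0.78490. p̂ − p₀ = 0.084897.
1/(2n) = 0.001144.
Corrected numerator: |0.084897| − 0.001144 = 0.083753.
Null standard error: √(0.70·0.30/437) = √0.000480549 = 0.021921.
z = (+)0.083753/0.021921 = 3.821.

z = 3.821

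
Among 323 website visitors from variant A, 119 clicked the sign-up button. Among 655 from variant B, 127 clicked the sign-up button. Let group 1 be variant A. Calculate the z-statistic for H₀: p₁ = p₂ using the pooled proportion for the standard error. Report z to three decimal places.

p̂₁ = 119/323 = 0.36842, p̂₂ = 127/655 = 0.19389.
Pooled p̂ = (119+127)/(323+655) = 246/978 = 0.25153.
SE = √[p̂(1−p̂)(1/n₁+1/n₂)] = √[0.25153·0.74847·(1/323+1/655)] ≈ 0.029501.
z = 0.17453/0.029501 = 5.916.

z = 5.916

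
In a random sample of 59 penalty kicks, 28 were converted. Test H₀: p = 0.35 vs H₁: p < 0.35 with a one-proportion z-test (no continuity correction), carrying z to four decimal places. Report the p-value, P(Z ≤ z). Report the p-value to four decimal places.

The sample proportion is 28/59 = 0.47458.
SE₀ = √(0.35·0.65/59) = 0.062096.
z = (p̂ − p₀)/SE = (28/59 − 0.35)/0.062096 ≈ 2.0062.
From the standard normal, P(Z ≤ z) = 0.9776.

p-value = 0.9776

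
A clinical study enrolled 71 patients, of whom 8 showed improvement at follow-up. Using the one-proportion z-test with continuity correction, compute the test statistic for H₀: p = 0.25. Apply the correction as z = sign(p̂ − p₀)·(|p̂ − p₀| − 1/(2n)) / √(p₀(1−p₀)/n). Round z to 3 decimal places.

z = -2.535

The sample proportion is 8/71 = 0.11268. p̂ − p₀ = -0.137324.
1/(2n) = 0.007042.
Corrected numerator: |-0.137324| − 0.007042 = 0.130282.
Null standard error: √(0.25·0.75/71) = √0.002640845 = 0.051389.
z = −0.130282/0.051389 = -2.535.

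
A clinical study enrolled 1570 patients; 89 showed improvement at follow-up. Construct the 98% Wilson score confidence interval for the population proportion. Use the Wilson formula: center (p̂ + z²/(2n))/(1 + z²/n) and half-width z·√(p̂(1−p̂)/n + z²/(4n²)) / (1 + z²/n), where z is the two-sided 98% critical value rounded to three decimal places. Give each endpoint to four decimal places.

Here p̂ = 89/1570 = 0.05669 and z = 2.326 (z² = 5.410276).
Denominator 1 + z²/n = 1 + 5.410276/1570 = 1.003446.
Center = (0.05669 + 0.001723)/1.003446 = 0.05821.
Radicand: p̂(1−p̂)/n + z²/(4n²) = 0.000034060 + 0.000000549 = 0.000034609.
Half-width = z·√(radicand)/denom = 2.326·0.005883/1.003446 = 0.01364.
So the interval runs from 0.0446 to 0.0718.

(0.0446, 0.0718)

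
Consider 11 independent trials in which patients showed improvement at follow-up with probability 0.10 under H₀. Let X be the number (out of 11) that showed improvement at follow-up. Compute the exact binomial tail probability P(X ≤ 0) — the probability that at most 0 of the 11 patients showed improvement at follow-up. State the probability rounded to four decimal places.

X ~ Binomial(n=11, p=0.10).
P(X ≤ 0) = C(11,0)·0.10^0·0.90^11.
= 0.313811 = 0.3138.

P = 0.3138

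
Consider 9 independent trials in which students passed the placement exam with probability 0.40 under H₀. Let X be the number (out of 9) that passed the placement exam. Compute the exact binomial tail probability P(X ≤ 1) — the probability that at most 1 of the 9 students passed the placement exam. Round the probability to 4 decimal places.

X is binomial with n = 9 and p = 0.40.
P(X ≤ 1) = C(9,0)·0.40^0·0.60^9 + C(9,1)·0.40^1·0.60^8.
= 0.010078 + 0.060466 = 0.0705.

P = 0.0705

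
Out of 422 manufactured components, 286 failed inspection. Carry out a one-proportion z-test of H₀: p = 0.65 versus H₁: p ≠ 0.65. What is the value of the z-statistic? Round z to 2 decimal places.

The sample proportion is 286/422 = 0.67773.
SE₀ = √(0.65·0.35/422) = 0.023219.
z = (0.67773 − 0.65)/0.023219 = 0.02773/0.023219 = 1.19.

z = 1.19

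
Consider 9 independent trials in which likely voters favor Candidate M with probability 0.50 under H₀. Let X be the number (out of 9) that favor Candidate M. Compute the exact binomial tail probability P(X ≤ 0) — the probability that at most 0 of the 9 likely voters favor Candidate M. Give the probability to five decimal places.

X is binomial with n = 9 and p = 0.50.
P(X ≤ 0) = C(9,0)·0.50^0·0.50^9.
= 0.001953 = 0.00195.

P = 0.00195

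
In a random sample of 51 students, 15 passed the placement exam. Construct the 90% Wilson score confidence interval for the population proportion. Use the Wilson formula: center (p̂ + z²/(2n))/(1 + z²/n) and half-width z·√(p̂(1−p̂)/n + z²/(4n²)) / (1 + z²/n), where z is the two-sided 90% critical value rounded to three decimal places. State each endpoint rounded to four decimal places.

(0.2017, 0.4073)

Here p̂ = 15/51 = 0.29412 and z = 1.645 (z² = 2.706025).
Denominator 1 + z²/n = 1 + 2.706025/51 = 1.053059.
Center = (0.29412 + 0.026530)/1.053059 = 0.30449.
Radicand: p̂(1−p̂)/n + z²/(4n²) = 0.004070832 + 0.000260095 = 0.004330927.
Half-width = 1.645·√0.004330927/1.053059 = 0.10280.
So the interval runs from 0.2017 to 0.4073.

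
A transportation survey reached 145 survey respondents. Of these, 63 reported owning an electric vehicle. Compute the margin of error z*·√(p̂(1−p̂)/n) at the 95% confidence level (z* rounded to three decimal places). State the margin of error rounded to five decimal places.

Sample proportion p̂ = 63/145 = 0.43448.
SE = √(p̂(1−p̂)/n) = √(0.245707/145) = 0.041165.
z* = 1.960 at the 95% level.
ME = 1.960·0.041165 = 0.08068.

ME = 0.08068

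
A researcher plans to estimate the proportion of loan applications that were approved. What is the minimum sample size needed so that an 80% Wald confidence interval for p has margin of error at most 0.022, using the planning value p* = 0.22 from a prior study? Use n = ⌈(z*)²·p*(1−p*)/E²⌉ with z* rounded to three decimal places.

z* = 1.282 at the 80% level.
p*(1−p*) = 0.1716.
(z*)²·p*(1−p*)/E² = 1.643524·0.1716/0.000484 = 582.704.
Rounding up, n = 583.

n = 583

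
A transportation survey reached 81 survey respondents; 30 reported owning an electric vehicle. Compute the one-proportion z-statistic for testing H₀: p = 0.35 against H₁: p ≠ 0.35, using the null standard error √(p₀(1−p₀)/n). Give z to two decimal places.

z = 0.38

Sample proportion p̂ = 30/81 = 0.37037.
Null standard error: √(0.35·0.65/81) = √0.002808642 = 0.052997.
z = (p̂ − p₀)/SE = (0.37037 − 0.35)/0.052997 = 0.38.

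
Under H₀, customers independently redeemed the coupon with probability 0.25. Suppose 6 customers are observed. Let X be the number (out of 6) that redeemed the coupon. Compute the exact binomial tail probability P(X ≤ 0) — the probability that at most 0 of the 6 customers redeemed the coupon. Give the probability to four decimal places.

X is binomial with n = 6 and p = 0.25.
P(X ≤ 0) = C(6,0)·0.25^0·0.75^6.
= 0.177979 = 0.1780.

P = 0.1780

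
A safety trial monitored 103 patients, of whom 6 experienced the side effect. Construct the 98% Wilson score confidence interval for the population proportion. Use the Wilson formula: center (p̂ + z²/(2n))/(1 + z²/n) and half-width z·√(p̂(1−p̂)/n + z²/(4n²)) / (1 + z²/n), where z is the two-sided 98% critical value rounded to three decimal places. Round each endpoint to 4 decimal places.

p̂ = 6/103 = 0.05825; z = 2.326, so z² = 5.410276.
1 + z²/n = 1.052527.
Adjusted center: (0.05825 + z²/(2n))/1.052527 = 0.08030.
Radicand: p̂(1−p̂)/n + z²/(4n²) = 0.000532612 + 0.000127493 = 0.000660105.
Half-width = 2.326·√0.000660105/1.052527 = 0.05678.
Interval: 0.08030 ± 0.05678 → (0.0235, 0.1371).

(0.0235, 0.1371)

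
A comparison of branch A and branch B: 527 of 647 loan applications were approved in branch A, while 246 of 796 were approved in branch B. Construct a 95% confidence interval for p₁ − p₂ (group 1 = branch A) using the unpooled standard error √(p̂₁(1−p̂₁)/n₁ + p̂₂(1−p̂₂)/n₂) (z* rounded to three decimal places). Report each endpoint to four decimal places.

p̂₁ = 527/647 = 0.81453, p̂₂ = 246/796 = 0.30905; p̂₁ − p̂₂ = 0.50548.
SE = √(0.000233496 + 0.000268262) = √0.000501758 = 0.022400.
The 95% critical value is z* = 1.960. Margin of error = 0.04390.
So the interval runs from 0.4616 to 0.5494.

(0.4616, 0.5494)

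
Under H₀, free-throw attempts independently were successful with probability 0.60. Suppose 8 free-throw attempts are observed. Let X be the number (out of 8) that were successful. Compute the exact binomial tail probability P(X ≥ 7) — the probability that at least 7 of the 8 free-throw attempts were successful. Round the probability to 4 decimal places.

P = 0.1064

X is binomial with n = 8 and p = 0.60.
P(X ≥ 7) = C(8,7)·0.60^7·0.40^1 + C(8,8)·0.60^8·0.40^0.
= 0.089580 + 0.016796 = 0.1064.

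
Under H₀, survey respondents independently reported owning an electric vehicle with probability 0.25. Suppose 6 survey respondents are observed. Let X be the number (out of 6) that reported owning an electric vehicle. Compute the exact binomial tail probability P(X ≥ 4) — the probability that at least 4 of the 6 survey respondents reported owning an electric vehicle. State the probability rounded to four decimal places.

X ~ Binomial(n=6, p=0.25).
P(X ≥ 4) = C(6,4)·0.25^4·0.75^2 + C(6,5)·0.25^5·0.75^1 + C(6,6)·0.25^6·0.75^0.
= 0.032959 + 0.004395 + 0.000244 = 0.0376.

P = 0.0376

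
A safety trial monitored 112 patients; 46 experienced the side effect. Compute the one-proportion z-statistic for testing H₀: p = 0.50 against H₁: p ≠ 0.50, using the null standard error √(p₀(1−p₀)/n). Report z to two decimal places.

z = -1.89

p̂ = 46/112 = 0.41071.
SE₀ = √(0.50·0.50/112) = 0.047246.
Test statistic: z = -0.08929/0.047246 = -1.89.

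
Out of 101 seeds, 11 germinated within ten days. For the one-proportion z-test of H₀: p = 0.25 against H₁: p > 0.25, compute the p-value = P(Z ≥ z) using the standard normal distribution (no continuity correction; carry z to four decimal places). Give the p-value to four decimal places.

p-value = 0.9995

p̂ = 11/101 = 0.10891.
Under H₀, SE = √(p₀(1−p₀)/n) = √(0.25·0.75/101) = √0.001856436 = 0.043086.
z = (p̂ − p₀)/SE = (11/101 − 0.25)/0.043086 ≈ -3.2746.
From the standard normal, P(Z ≥ z) = 0.9995.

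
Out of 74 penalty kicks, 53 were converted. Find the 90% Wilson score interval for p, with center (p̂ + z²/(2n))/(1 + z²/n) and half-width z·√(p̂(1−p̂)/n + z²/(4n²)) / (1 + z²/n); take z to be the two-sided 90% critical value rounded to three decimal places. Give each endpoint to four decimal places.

p̂ = 53/74 = 0.71622; z = 1.645, so z² = 2.706025.
Denominator 1 + z²/n = 1 + 2.706025/74 = 1.036568.
Adjusted center: (0.71622 + z²/(2n))/1.036568 = 0.70859.
Radicand: p̂(1−p̂)/n + z²/(4n²) = 0.002746629 + 0.000123540 = 0.002870169.
Half-width = z·√(radicand)/denom = 1.645·0.053574/1.036568 = 0.08502.
CI: 0.70859 ± 0.08502 = (0.6236, 0.7936).

(0.6236, 0.7936)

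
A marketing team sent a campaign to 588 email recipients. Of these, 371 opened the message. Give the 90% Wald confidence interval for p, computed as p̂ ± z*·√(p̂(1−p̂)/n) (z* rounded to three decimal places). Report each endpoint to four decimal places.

(0.5982, 0.6637)

The sample proportion is 371/588 = 0.63095.
SE(p̂) = √(0.63095·0.36905/588) = 0.019900.
For 90% confidence, z* = 1.645.
Margin = 1.645·0.019900 = 0.03274.
So the interval runs from 0.5982 to 0.6637.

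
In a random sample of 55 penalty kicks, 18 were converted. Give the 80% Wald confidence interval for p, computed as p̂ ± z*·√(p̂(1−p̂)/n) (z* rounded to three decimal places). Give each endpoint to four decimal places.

The sample proportion is 18/55 = 0.32727.
SE = √(p̂(1−p̂)/n) = √(0.220165/55) = 0.063269.
The 80% critical value is z* = 1.282.
Margin = 1.282·0.063269 = 0.08111.
Interval: 0.32727 ± 0.08111 → (0.2462, 0.4084).

(0.2462, 0.4084)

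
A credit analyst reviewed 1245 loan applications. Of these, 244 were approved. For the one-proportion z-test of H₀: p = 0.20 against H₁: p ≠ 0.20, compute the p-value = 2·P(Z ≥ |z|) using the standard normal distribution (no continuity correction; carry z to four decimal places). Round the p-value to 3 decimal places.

The sample proportion is 244/1245 = 0.19598.
Under H₀, SE = √(p₀(1−p₀)/n) = √(0.20·0.80/1245) = √0.000128514 = 0.011336.
Test statistic (full precision, shown to 4 dp): z = (244/1245 − 0.20)/SE₀ ≈ -0.3543.
From the standard normal, 2·P(Z ≥ |z|) = 0.723.

p-value = 0.723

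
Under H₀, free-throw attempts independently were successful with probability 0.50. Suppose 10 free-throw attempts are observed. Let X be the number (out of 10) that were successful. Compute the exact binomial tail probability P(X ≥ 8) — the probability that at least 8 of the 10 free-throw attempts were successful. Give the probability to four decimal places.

X is binomial with n = 10 and p = 0.50.
P(X ≥ 8) = C(10,8)·0.50^8·0.50^2 + C(10,9)·0.50^9·0.50^1 + C(10,10)·0.50^10·0.50^0.
= 0.043945 + 0.009766 + 0.000977 = 0.0547.

P = 0.0547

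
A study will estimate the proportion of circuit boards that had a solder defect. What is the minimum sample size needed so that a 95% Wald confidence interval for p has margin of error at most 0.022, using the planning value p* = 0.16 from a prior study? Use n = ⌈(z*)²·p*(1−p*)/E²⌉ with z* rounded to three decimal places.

n = 1067

For 95% confidence, z* = 1.960.
p*(1−p*) = 0.16·0.84 = 0.1344.
Required n before rounding: 3.841600 × 0.1344 / 0.022² = 1066.758.
Rounding up, n = 1067.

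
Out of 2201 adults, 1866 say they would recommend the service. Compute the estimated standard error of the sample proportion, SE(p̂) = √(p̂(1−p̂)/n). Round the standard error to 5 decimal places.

SE = 0.00766

Sample proportion p̂ = 1866/2201 = 0.84780.
p̂(1−p̂) = 0.129035.
SE = √(0.129035/2201) = √0.000058626 = 0.00766.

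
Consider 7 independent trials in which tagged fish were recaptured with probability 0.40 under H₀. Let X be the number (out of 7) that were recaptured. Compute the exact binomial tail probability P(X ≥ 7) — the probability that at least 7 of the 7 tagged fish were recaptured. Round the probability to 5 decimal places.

P = 0.00164

X is binomial with n = 7 and p = 0.40.
P(X ≥ 7) = C(7,7)·0.40^7·0.60^0.
= 0.001638 = 0.00164.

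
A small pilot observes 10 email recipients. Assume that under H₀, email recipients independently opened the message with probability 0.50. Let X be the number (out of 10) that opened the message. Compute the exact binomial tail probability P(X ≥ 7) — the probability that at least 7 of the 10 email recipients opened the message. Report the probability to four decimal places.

P = 0.1719

X is binomial with n = 10 and p = 0.50.
P(X ≥ 7) = C(10,7)·0.50^7·0.50^3 + C(10,8)·0.50^8·0.50^2 + C(10,9)·0.50^9·0.50^1 + C(10,10)·0.50^10·0.50^0.
= 0.117188 + 0.043945 + 0.009766 + 0.000977 = 0.1719.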